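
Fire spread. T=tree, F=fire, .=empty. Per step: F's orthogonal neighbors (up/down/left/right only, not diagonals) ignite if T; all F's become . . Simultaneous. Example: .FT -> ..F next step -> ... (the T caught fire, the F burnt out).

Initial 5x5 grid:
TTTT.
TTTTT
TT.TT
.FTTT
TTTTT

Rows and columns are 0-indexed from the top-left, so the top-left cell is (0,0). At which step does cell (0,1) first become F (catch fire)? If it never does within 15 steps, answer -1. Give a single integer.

Step 1: cell (0,1)='T' (+3 fires, +1 burnt)
Step 2: cell (0,1)='T' (+5 fires, +3 burnt)
Step 3: cell (0,1)='F' (+6 fires, +5 burnt)
  -> target ignites at step 3
Step 4: cell (0,1)='.' (+5 fires, +6 burnt)
Step 5: cell (0,1)='.' (+2 fires, +5 burnt)
Step 6: cell (0,1)='.' (+0 fires, +2 burnt)
  fire out at step 6

3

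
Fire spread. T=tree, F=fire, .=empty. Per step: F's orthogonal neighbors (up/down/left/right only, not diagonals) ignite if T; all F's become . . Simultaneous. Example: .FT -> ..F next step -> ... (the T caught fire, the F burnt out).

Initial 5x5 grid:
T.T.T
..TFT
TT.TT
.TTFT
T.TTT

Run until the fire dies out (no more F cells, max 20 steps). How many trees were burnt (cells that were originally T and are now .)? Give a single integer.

Step 1: +6 fires, +2 burnt (F count now 6)
Step 2: +6 fires, +6 burnt (F count now 6)
Step 3: +1 fires, +6 burnt (F count now 1)
Step 4: +1 fires, +1 burnt (F count now 1)
Step 5: +0 fires, +1 burnt (F count now 0)
Fire out after step 5
Initially T: 16, now '.': 23
Total burnt (originally-T cells now '.'): 14

Answer: 14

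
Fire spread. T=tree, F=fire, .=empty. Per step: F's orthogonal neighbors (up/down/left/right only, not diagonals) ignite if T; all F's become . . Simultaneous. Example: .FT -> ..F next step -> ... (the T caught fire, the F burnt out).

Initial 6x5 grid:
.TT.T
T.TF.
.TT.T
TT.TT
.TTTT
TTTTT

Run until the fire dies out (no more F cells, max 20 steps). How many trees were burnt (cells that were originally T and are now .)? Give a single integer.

Answer: 19

Derivation:
Step 1: +1 fires, +1 burnt (F count now 1)
Step 2: +2 fires, +1 burnt (F count now 2)
Step 3: +2 fires, +2 burnt (F count now 2)
Step 4: +1 fires, +2 burnt (F count now 1)
Step 5: +2 fires, +1 burnt (F count now 2)
Step 6: +2 fires, +2 burnt (F count now 2)
Step 7: +3 fires, +2 burnt (F count now 3)
Step 8: +3 fires, +3 burnt (F count now 3)
Step 9: +2 fires, +3 burnt (F count now 2)
Step 10: +1 fires, +2 burnt (F count now 1)
Step 11: +0 fires, +1 burnt (F count now 0)
Fire out after step 11
Initially T: 21, now '.': 28
Total burnt (originally-T cells now '.'): 19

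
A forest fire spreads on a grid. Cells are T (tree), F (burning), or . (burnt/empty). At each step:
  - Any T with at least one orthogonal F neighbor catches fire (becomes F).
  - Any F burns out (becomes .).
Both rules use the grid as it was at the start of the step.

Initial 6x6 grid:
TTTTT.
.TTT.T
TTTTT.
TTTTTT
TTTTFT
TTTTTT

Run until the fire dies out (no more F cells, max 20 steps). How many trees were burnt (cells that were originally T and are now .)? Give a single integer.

Step 1: +4 fires, +1 burnt (F count now 4)
Step 2: +6 fires, +4 burnt (F count now 6)
Step 3: +4 fires, +6 burnt (F count now 4)
Step 4: +5 fires, +4 burnt (F count now 5)
Step 5: +5 fires, +5 burnt (F count now 5)
Step 6: +4 fires, +5 burnt (F count now 4)
Step 7: +1 fires, +4 burnt (F count now 1)
Step 8: +1 fires, +1 burnt (F count now 1)
Step 9: +0 fires, +1 burnt (F count now 0)
Fire out after step 9
Initially T: 31, now '.': 35
Total burnt (originally-T cells now '.'): 30

Answer: 30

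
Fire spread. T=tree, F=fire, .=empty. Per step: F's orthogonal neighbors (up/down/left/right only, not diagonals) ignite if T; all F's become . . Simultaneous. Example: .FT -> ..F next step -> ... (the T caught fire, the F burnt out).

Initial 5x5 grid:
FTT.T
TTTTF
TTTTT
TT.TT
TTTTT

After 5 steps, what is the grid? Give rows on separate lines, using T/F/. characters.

Step 1: 5 trees catch fire, 2 burn out
  .FT.F
  FTTF.
  TTTTF
  TT.TT
  TTTTT
Step 2: 6 trees catch fire, 5 burn out
  ..F..
  .FF..
  FTTF.
  TT.TF
  TTTTT
Step 3: 5 trees catch fire, 6 burn out
  .....
  .....
  .FF..
  FT.F.
  TTTTF
Step 4: 3 trees catch fire, 5 burn out
  .....
  .....
  .....
  .F...
  FTTF.
Step 5: 2 trees catch fire, 3 burn out
  .....
  .....
  .....
  .....
  .FF..

.....
.....
.....
.....
.FF..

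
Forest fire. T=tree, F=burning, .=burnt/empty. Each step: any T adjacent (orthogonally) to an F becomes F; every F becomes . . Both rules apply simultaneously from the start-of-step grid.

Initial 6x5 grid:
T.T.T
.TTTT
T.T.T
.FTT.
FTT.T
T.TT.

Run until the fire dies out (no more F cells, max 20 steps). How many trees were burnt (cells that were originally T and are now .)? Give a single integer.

Step 1: +3 fires, +2 burnt (F count now 3)
Step 2: +3 fires, +3 burnt (F count now 3)
Step 3: +2 fires, +3 burnt (F count now 2)
Step 4: +4 fires, +2 burnt (F count now 4)
Step 5: +1 fires, +4 burnt (F count now 1)
Step 6: +2 fires, +1 burnt (F count now 2)
Step 7: +0 fires, +2 burnt (F count now 0)
Fire out after step 7
Initially T: 18, now '.': 27
Total burnt (originally-T cells now '.'): 15

Answer: 15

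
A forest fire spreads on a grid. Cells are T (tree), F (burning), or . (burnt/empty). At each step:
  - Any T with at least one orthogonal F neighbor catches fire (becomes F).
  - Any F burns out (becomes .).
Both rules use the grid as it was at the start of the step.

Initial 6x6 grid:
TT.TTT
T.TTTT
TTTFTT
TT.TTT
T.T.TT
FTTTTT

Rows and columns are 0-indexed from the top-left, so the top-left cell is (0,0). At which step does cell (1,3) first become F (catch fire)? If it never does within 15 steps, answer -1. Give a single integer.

Step 1: cell (1,3)='F' (+6 fires, +2 burnt)
  -> target ignites at step 1
Step 2: cell (1,3)='.' (+8 fires, +6 burnt)
Step 3: cell (1,3)='.' (+8 fires, +8 burnt)
Step 4: cell (1,3)='.' (+4 fires, +8 burnt)
Step 5: cell (1,3)='.' (+2 fires, +4 burnt)
Step 6: cell (1,3)='.' (+1 fires, +2 burnt)
Step 7: cell (1,3)='.' (+0 fires, +1 burnt)
  fire out at step 7

1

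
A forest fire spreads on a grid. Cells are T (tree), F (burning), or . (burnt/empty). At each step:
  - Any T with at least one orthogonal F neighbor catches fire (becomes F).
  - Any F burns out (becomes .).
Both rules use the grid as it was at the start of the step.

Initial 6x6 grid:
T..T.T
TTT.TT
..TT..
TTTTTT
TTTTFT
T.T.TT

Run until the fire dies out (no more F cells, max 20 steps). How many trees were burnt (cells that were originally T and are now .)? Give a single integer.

Answer: 21

Derivation:
Step 1: +4 fires, +1 burnt (F count now 4)
Step 2: +4 fires, +4 burnt (F count now 4)
Step 3: +4 fires, +4 burnt (F count now 4)
Step 4: +3 fires, +4 burnt (F count now 3)
Step 5: +3 fires, +3 burnt (F count now 3)
Step 6: +1 fires, +3 burnt (F count now 1)
Step 7: +1 fires, +1 burnt (F count now 1)
Step 8: +1 fires, +1 burnt (F count now 1)
Step 9: +0 fires, +1 burnt (F count now 0)
Fire out after step 9
Initially T: 25, now '.': 32
Total burnt (originally-T cells now '.'): 21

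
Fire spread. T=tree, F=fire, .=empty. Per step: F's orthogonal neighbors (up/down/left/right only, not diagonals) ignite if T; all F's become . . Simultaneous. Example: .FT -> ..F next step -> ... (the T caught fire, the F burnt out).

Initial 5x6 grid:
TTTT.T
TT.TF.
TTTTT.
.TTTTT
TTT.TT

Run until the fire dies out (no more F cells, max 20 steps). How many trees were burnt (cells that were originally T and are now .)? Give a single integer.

Step 1: +2 fires, +1 burnt (F count now 2)
Step 2: +3 fires, +2 burnt (F count now 3)
Step 3: +5 fires, +3 burnt (F count now 5)
Step 4: +4 fires, +5 burnt (F count now 4)
Step 5: +5 fires, +4 burnt (F count now 5)
Step 6: +2 fires, +5 burnt (F count now 2)
Step 7: +1 fires, +2 burnt (F count now 1)
Step 8: +0 fires, +1 burnt (F count now 0)
Fire out after step 8
Initially T: 23, now '.': 29
Total burnt (originally-T cells now '.'): 22

Answer: 22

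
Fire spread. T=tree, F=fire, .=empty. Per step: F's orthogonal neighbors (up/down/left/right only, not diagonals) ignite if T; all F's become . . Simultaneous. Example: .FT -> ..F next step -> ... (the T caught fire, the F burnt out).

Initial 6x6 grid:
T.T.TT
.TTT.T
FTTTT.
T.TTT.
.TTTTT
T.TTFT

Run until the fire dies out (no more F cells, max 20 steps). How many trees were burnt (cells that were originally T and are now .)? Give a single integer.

Step 1: +5 fires, +2 burnt (F count now 5)
Step 2: +6 fires, +5 burnt (F count now 6)
Step 3: +6 fires, +6 burnt (F count now 6)
Step 4: +3 fires, +6 burnt (F count now 3)
Step 5: +0 fires, +3 burnt (F count now 0)
Fire out after step 5
Initially T: 25, now '.': 31
Total burnt (originally-T cells now '.'): 20

Answer: 20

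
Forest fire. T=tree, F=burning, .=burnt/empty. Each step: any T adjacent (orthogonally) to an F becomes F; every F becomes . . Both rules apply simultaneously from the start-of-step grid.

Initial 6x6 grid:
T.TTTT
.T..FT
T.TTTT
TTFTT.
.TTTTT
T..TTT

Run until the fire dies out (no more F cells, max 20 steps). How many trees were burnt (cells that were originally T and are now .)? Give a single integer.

Answer: 22

Derivation:
Step 1: +7 fires, +2 burnt (F count now 7)
Step 2: +8 fires, +7 burnt (F count now 8)
Step 3: +4 fires, +8 burnt (F count now 4)
Step 4: +2 fires, +4 burnt (F count now 2)
Step 5: +1 fires, +2 burnt (F count now 1)
Step 6: +0 fires, +1 burnt (F count now 0)
Fire out after step 6
Initially T: 25, now '.': 33
Total burnt (originally-T cells now '.'): 22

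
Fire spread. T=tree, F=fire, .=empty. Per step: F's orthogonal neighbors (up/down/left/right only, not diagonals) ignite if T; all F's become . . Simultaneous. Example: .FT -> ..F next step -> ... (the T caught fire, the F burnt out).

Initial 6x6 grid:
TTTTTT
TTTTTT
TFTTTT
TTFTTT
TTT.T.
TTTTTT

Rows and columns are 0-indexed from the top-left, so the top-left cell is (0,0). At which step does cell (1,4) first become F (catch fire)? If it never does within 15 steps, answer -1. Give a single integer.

Step 1: cell (1,4)='T' (+6 fires, +2 burnt)
Step 2: cell (1,4)='T' (+8 fires, +6 burnt)
Step 3: cell (1,4)='T' (+9 fires, +8 burnt)
Step 4: cell (1,4)='F' (+5 fires, +9 burnt)
  -> target ignites at step 4
Step 5: cell (1,4)='.' (+3 fires, +5 burnt)
Step 6: cell (1,4)='.' (+1 fires, +3 burnt)
Step 7: cell (1,4)='.' (+0 fires, +1 burnt)
  fire out at step 7

4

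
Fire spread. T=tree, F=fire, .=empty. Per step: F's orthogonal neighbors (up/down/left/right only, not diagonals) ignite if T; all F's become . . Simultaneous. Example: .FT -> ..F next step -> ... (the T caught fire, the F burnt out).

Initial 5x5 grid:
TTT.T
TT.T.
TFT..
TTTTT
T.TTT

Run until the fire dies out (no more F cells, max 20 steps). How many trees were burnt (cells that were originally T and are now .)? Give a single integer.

Answer: 16

Derivation:
Step 1: +4 fires, +1 burnt (F count now 4)
Step 2: +4 fires, +4 burnt (F count now 4)
Step 3: +5 fires, +4 burnt (F count now 5)
Step 4: +2 fires, +5 burnt (F count now 2)
Step 5: +1 fires, +2 burnt (F count now 1)
Step 6: +0 fires, +1 burnt (F count now 0)
Fire out after step 6
Initially T: 18, now '.': 23
Total burnt (originally-T cells now '.'): 16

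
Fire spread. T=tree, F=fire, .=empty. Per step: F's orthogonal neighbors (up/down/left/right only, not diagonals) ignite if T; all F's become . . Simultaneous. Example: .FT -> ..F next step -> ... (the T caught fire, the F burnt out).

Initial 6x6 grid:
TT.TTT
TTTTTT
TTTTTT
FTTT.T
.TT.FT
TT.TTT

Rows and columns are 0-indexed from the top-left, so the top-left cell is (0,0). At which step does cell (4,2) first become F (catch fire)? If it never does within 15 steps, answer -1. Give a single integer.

Step 1: cell (4,2)='T' (+4 fires, +2 burnt)
Step 2: cell (4,2)='T' (+7 fires, +4 burnt)
Step 3: cell (4,2)='F' (+7 fires, +7 burnt)
  -> target ignites at step 3
Step 4: cell (4,2)='.' (+6 fires, +7 burnt)
Step 5: cell (4,2)='.' (+3 fires, +6 burnt)
Step 6: cell (4,2)='.' (+2 fires, +3 burnt)
Step 7: cell (4,2)='.' (+0 fires, +2 burnt)
  fire out at step 7

3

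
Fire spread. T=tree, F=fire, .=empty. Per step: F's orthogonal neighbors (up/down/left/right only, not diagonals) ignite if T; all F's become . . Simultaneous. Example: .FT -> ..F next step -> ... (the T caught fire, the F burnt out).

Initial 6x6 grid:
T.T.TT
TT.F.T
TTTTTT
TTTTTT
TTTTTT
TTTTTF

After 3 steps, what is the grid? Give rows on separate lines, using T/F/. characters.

Step 1: 3 trees catch fire, 2 burn out
  T.T.TT
  TT...T
  TTTFTT
  TTTTTT
  TTTTTF
  TTTTF.
Step 2: 6 trees catch fire, 3 burn out
  T.T.TT
  TT...T
  TTF.FT
  TTTFTF
  TTTTF.
  TTTF..
Step 3: 6 trees catch fire, 6 burn out
  T.T.TT
  TT...T
  TF...F
  TTF.F.
  TTTF..
  TTF...

T.T.TT
TT...T
TF...F
TTF.F.
TTTF..
TTF...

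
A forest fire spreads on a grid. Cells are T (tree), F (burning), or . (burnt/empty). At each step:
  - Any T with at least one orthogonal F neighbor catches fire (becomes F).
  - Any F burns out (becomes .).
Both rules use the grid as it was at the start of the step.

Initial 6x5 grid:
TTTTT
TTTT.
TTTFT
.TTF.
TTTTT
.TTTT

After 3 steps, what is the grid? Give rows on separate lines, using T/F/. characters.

Step 1: 5 trees catch fire, 2 burn out
  TTTTT
  TTTF.
  TTF.F
  .TF..
  TTTFT
  .TTTT
Step 2: 7 trees catch fire, 5 burn out
  TTTFT
  TTF..
  TF...
  .F...
  TTF.F
  .TTFT
Step 3: 7 trees catch fire, 7 burn out
  TTF.F
  TF...
  F....
  .....
  TF...
  .TF.F

TTF.F
TF...
F....
.....
TF...
.TF.F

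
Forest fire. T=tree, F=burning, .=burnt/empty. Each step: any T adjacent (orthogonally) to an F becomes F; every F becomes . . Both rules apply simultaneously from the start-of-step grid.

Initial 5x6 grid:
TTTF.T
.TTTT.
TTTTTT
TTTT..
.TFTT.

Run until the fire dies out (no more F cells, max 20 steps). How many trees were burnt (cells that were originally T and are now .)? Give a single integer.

Step 1: +5 fires, +2 burnt (F count now 5)
Step 2: +8 fires, +5 burnt (F count now 8)
Step 3: +5 fires, +8 burnt (F count now 5)
Step 4: +2 fires, +5 burnt (F count now 2)
Step 5: +0 fires, +2 burnt (F count now 0)
Fire out after step 5
Initially T: 21, now '.': 29
Total burnt (originally-T cells now '.'): 20

Answer: 20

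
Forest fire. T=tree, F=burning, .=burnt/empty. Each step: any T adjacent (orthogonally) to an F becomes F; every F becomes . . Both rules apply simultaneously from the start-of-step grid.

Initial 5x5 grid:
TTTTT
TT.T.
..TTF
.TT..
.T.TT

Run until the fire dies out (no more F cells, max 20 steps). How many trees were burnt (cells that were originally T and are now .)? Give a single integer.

Answer: 13

Derivation:
Step 1: +1 fires, +1 burnt (F count now 1)
Step 2: +2 fires, +1 burnt (F count now 2)
Step 3: +2 fires, +2 burnt (F count now 2)
Step 4: +3 fires, +2 burnt (F count now 3)
Step 5: +2 fires, +3 burnt (F count now 2)
Step 6: +2 fires, +2 burnt (F count now 2)
Step 7: +1 fires, +2 burnt (F count now 1)
Step 8: +0 fires, +1 burnt (F count now 0)
Fire out after step 8
Initially T: 15, now '.': 23
Total burnt (originally-T cells now '.'): 13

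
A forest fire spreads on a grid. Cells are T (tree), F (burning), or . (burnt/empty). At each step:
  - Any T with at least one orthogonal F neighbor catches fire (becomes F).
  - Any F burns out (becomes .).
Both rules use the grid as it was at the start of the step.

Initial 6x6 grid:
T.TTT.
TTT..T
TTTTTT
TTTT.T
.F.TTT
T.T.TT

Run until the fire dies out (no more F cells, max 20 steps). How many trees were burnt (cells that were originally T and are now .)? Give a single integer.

Step 1: +1 fires, +1 burnt (F count now 1)
Step 2: +3 fires, +1 burnt (F count now 3)
Step 3: +4 fires, +3 burnt (F count now 4)
Step 4: +4 fires, +4 burnt (F count now 4)
Step 5: +4 fires, +4 burnt (F count now 4)
Step 6: +4 fires, +4 burnt (F count now 4)
Step 7: +4 fires, +4 burnt (F count now 4)
Step 8: +0 fires, +4 burnt (F count now 0)
Fire out after step 8
Initially T: 26, now '.': 34
Total burnt (originally-T cells now '.'): 24

Answer: 24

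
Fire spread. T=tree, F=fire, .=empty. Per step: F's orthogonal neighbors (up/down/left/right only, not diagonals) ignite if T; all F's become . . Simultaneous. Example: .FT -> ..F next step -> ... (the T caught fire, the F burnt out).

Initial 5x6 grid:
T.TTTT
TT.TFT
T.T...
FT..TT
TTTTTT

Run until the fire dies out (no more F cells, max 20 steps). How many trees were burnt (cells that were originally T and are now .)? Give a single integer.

Step 1: +6 fires, +2 burnt (F count now 6)
Step 2: +4 fires, +6 burnt (F count now 4)
Step 3: +4 fires, +4 burnt (F count now 4)
Step 4: +1 fires, +4 burnt (F count now 1)
Step 5: +1 fires, +1 burnt (F count now 1)
Step 6: +2 fires, +1 burnt (F count now 2)
Step 7: +1 fires, +2 burnt (F count now 1)
Step 8: +0 fires, +1 burnt (F count now 0)
Fire out after step 8
Initially T: 20, now '.': 29
Total burnt (originally-T cells now '.'): 19

Answer: 19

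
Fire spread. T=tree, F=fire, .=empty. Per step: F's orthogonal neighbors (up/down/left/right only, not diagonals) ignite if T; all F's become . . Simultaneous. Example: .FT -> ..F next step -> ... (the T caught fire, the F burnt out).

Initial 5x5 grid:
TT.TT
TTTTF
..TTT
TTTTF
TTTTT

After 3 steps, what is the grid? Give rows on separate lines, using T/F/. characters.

Step 1: 5 trees catch fire, 2 burn out
  TT.TF
  TTTF.
  ..TTF
  TTTF.
  TTTTF
Step 2: 5 trees catch fire, 5 burn out
  TT.F.
  TTF..
  ..TF.
  TTF..
  TTTF.
Step 3: 4 trees catch fire, 5 burn out
  TT...
  TF...
  ..F..
  TF...
  TTF..

TT...
TF...
..F..
TF...
TTF..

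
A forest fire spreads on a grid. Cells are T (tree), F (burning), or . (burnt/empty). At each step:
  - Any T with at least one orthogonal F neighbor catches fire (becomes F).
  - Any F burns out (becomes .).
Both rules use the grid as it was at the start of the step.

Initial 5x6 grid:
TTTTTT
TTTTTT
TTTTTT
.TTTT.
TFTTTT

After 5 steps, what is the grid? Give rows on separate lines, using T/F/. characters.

Step 1: 3 trees catch fire, 1 burn out
  TTTTTT
  TTTTTT
  TTTTTT
  .FTTT.
  F.FTTT
Step 2: 3 trees catch fire, 3 burn out
  TTTTTT
  TTTTTT
  TFTTTT
  ..FTT.
  ...FTT
Step 3: 5 trees catch fire, 3 burn out
  TTTTTT
  TFTTTT
  F.FTTT
  ...FT.
  ....FT
Step 4: 6 trees catch fire, 5 burn out
  TFTTTT
  F.FTTT
  ...FTT
  ....F.
  .....F
Step 5: 4 trees catch fire, 6 burn out
  F.FTTT
  ...FTT
  ....FT
  ......
  ......

F.FTTT
...FTT
....FT
......
......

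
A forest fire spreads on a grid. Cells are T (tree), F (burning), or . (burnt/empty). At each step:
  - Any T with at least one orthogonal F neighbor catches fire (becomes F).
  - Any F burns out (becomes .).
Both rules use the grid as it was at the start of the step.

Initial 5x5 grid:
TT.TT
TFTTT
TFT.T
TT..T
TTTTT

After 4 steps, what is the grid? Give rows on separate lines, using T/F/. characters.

Step 1: 6 trees catch fire, 2 burn out
  TF.TT
  F.FTT
  F.F.T
  TF..T
  TTTTT
Step 2: 4 trees catch fire, 6 burn out
  F..TT
  ...FT
  ....T
  F...T
  TFTTT
Step 3: 4 trees catch fire, 4 burn out
  ...FT
  ....F
  ....T
  ....T
  F.FTT
Step 4: 3 trees catch fire, 4 burn out
  ....F
  .....
  ....F
  ....T
  ...FT

....F
.....
....F
....T
...FT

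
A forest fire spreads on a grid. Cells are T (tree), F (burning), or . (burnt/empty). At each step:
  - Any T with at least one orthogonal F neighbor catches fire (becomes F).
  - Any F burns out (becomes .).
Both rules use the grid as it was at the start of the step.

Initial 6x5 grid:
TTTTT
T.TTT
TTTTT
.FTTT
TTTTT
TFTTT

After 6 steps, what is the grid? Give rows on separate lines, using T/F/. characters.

Step 1: 5 trees catch fire, 2 burn out
  TTTTT
  T.TTT
  TFTTT
  ..FTT
  TFTTT
  F.FTT
Step 2: 6 trees catch fire, 5 burn out
  TTTTT
  T.TTT
  F.FTT
  ...FT
  F.FTT
  ...FT
Step 3: 6 trees catch fire, 6 burn out
  TTTTT
  F.FTT
  ...FT
  ....F
  ...FT
  ....F
Step 4: 5 trees catch fire, 6 burn out
  FTFTT
  ...FT
  ....F
  .....
  ....F
  .....
Step 5: 3 trees catch fire, 5 burn out
  .F.FT
  ....F
  .....
  .....
  .....
  .....
Step 6: 1 trees catch fire, 3 burn out
  ....F
  .....
  .....
  .....
  .....
  .....

....F
.....
.....
.....
.....
.....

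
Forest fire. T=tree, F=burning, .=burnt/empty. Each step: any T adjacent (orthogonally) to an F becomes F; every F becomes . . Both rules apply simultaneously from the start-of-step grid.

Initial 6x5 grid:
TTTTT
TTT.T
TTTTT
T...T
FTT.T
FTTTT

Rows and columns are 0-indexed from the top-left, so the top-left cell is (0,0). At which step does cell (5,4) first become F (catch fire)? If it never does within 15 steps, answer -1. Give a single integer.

Step 1: cell (5,4)='T' (+3 fires, +2 burnt)
Step 2: cell (5,4)='T' (+3 fires, +3 burnt)
Step 3: cell (5,4)='T' (+3 fires, +3 burnt)
Step 4: cell (5,4)='F' (+4 fires, +3 burnt)
  -> target ignites at step 4
Step 5: cell (5,4)='.' (+4 fires, +4 burnt)
Step 6: cell (5,4)='.' (+3 fires, +4 burnt)
Step 7: cell (5,4)='.' (+2 fires, +3 burnt)
Step 8: cell (5,4)='.' (+1 fires, +2 burnt)
Step 9: cell (5,4)='.' (+0 fires, +1 burnt)
  fire out at step 9

4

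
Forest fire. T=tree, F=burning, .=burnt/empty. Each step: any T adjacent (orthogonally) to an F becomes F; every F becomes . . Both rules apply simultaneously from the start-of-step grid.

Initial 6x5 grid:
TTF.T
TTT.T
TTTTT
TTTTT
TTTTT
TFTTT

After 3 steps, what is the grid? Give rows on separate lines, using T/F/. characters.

Step 1: 5 trees catch fire, 2 burn out
  TF..T
  TTF.T
  TTTTT
  TTTTT
  TFTTT
  F.FTT
Step 2: 7 trees catch fire, 5 burn out
  F...T
  TF..T
  TTFTT
  TFTTT
  F.FTT
  ...FT
Step 3: 7 trees catch fire, 7 burn out
  ....T
  F...T
  TF.FT
  F.FTT
  ...FT
  ....F

....T
F...T
TF.FT
F.FTT
...FT
....F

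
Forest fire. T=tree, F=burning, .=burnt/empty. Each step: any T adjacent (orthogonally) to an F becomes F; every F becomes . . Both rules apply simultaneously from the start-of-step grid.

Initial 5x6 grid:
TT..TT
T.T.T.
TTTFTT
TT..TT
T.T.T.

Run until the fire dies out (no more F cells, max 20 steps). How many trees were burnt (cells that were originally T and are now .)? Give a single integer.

Answer: 18

Derivation:
Step 1: +2 fires, +1 burnt (F count now 2)
Step 2: +5 fires, +2 burnt (F count now 5)
Step 3: +5 fires, +5 burnt (F count now 5)
Step 4: +3 fires, +5 burnt (F count now 3)
Step 5: +2 fires, +3 burnt (F count now 2)
Step 6: +1 fires, +2 burnt (F count now 1)
Step 7: +0 fires, +1 burnt (F count now 0)
Fire out after step 7
Initially T: 19, now '.': 29
Total burnt (originally-T cells now '.'): 18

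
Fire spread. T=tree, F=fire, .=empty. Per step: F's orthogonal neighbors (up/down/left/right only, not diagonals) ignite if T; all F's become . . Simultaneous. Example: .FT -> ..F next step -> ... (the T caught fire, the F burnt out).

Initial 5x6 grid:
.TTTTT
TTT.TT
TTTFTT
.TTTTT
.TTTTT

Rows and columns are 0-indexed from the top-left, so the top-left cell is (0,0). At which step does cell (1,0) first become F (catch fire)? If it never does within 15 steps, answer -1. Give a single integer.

Step 1: cell (1,0)='T' (+3 fires, +1 burnt)
Step 2: cell (1,0)='T' (+7 fires, +3 burnt)
Step 3: cell (1,0)='T' (+9 fires, +7 burnt)
Step 4: cell (1,0)='F' (+6 fires, +9 burnt)
  -> target ignites at step 4
Step 5: cell (1,0)='.' (+0 fires, +6 burnt)
  fire out at step 5

4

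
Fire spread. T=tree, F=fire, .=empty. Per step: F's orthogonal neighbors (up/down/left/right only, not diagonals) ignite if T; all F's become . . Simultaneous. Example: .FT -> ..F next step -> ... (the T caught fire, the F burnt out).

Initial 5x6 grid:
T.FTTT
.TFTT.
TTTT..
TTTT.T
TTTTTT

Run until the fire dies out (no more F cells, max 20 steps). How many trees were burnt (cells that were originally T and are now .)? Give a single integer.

Step 1: +4 fires, +2 burnt (F count now 4)
Step 2: +5 fires, +4 burnt (F count now 5)
Step 3: +5 fires, +5 burnt (F count now 5)
Step 4: +3 fires, +5 burnt (F count now 3)
Step 5: +2 fires, +3 burnt (F count now 2)
Step 6: +1 fires, +2 burnt (F count now 1)
Step 7: +1 fires, +1 burnt (F count now 1)
Step 8: +0 fires, +1 burnt (F count now 0)
Fire out after step 8
Initially T: 22, now '.': 29
Total burnt (originally-T cells now '.'): 21

Answer: 21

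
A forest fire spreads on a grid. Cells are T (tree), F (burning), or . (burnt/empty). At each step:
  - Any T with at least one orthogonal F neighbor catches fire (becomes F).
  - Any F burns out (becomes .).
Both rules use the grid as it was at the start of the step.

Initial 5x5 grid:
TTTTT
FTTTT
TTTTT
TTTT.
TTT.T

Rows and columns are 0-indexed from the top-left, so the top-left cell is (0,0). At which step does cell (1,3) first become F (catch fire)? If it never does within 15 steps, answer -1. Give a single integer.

Step 1: cell (1,3)='T' (+3 fires, +1 burnt)
Step 2: cell (1,3)='T' (+4 fires, +3 burnt)
Step 3: cell (1,3)='F' (+5 fires, +4 burnt)
  -> target ignites at step 3
Step 4: cell (1,3)='.' (+5 fires, +5 burnt)
Step 5: cell (1,3)='.' (+4 fires, +5 burnt)
Step 6: cell (1,3)='.' (+0 fires, +4 burnt)
  fire out at step 6

3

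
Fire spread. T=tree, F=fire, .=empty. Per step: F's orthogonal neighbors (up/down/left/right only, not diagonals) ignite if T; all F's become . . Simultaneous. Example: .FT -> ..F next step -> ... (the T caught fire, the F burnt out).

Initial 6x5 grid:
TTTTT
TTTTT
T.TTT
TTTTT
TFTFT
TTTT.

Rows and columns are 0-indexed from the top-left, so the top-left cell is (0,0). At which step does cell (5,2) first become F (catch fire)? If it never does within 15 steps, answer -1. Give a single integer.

Step 1: cell (5,2)='T' (+7 fires, +2 burnt)
Step 2: cell (5,2)='F' (+6 fires, +7 burnt)
  -> target ignites at step 2
Step 3: cell (5,2)='.' (+4 fires, +6 burnt)
Step 4: cell (5,2)='.' (+4 fires, +4 burnt)
Step 5: cell (5,2)='.' (+4 fires, +4 burnt)
Step 6: cell (5,2)='.' (+1 fires, +4 burnt)
Step 7: cell (5,2)='.' (+0 fires, +1 burnt)
  fire out at step 7

2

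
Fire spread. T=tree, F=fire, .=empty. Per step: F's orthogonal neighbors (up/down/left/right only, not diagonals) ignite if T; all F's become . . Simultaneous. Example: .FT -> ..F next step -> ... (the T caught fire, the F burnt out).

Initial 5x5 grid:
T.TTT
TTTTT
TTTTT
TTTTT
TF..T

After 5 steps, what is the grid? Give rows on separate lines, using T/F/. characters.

Step 1: 2 trees catch fire, 1 burn out
  T.TTT
  TTTTT
  TTTTT
  TFTTT
  F...T
Step 2: 3 trees catch fire, 2 burn out
  T.TTT
  TTTTT
  TFTTT
  F.FTT
  ....T
Step 3: 4 trees catch fire, 3 burn out
  T.TTT
  TFTTT
  F.FTT
  ...FT
  ....T
Step 4: 4 trees catch fire, 4 burn out
  T.TTT
  F.FTT
  ...FT
  ....F
  ....T
Step 5: 5 trees catch fire, 4 burn out
  F.FTT
  ...FT
  ....F
  .....
  ....F

F.FTT
...FT
....F
.....
....F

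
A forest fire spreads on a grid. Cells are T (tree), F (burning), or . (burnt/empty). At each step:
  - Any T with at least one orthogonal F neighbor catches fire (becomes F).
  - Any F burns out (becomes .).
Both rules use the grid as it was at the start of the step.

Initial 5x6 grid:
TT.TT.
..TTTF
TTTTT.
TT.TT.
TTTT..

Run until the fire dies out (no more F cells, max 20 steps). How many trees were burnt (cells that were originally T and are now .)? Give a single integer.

Step 1: +1 fires, +1 burnt (F count now 1)
Step 2: +3 fires, +1 burnt (F count now 3)
Step 3: +4 fires, +3 burnt (F count now 4)
Step 4: +2 fires, +4 burnt (F count now 2)
Step 5: +2 fires, +2 burnt (F count now 2)
Step 6: +3 fires, +2 burnt (F count now 3)
Step 7: +2 fires, +3 burnt (F count now 2)
Step 8: +1 fires, +2 burnt (F count now 1)
Step 9: +0 fires, +1 burnt (F count now 0)
Fire out after step 9
Initially T: 20, now '.': 28
Total burnt (originally-T cells now '.'): 18

Answer: 18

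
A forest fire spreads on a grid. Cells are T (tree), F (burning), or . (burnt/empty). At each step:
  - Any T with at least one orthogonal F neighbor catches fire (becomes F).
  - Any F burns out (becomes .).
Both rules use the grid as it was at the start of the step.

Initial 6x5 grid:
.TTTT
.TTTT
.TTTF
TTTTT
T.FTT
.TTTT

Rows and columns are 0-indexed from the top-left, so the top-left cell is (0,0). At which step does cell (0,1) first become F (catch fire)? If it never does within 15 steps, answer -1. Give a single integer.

Step 1: cell (0,1)='T' (+6 fires, +2 burnt)
Step 2: cell (0,1)='T' (+8 fires, +6 burnt)
Step 3: cell (0,1)='T' (+5 fires, +8 burnt)
Step 4: cell (0,1)='T' (+3 fires, +5 burnt)
Step 5: cell (0,1)='F' (+1 fires, +3 burnt)
  -> target ignites at step 5
Step 6: cell (0,1)='.' (+0 fires, +1 burnt)
  fire out at step 6

5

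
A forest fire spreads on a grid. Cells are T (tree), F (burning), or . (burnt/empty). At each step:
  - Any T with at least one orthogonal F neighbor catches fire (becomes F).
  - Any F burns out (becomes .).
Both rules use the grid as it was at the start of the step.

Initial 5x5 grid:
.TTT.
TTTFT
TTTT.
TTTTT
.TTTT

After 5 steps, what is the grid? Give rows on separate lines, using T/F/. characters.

Step 1: 4 trees catch fire, 1 burn out
  .TTF.
  TTF.F
  TTTF.
  TTTTT
  .TTTT
Step 2: 4 trees catch fire, 4 burn out
  .TF..
  TF...
  TTF..
  TTTFT
  .TTTT
Step 3: 6 trees catch fire, 4 burn out
  .F...
  F....
  TF...
  TTF.F
  .TTFT
Step 4: 4 trees catch fire, 6 burn out
  .....
  .....
  F....
  TF...
  .TF.F
Step 5: 2 trees catch fire, 4 burn out
  .....
  .....
  .....
  F....
  .F...

.....
.....
.....
F....
.F...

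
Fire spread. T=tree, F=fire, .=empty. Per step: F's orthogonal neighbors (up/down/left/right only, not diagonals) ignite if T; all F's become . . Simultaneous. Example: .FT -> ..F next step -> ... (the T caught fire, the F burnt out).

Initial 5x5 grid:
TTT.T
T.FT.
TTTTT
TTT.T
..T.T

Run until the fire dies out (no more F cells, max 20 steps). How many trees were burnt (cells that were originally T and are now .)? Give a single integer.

Answer: 16

Derivation:
Step 1: +3 fires, +1 burnt (F count now 3)
Step 2: +4 fires, +3 burnt (F count now 4)
Step 3: +5 fires, +4 burnt (F count now 5)
Step 4: +3 fires, +5 burnt (F count now 3)
Step 5: +1 fires, +3 burnt (F count now 1)
Step 6: +0 fires, +1 burnt (F count now 0)
Fire out after step 6
Initially T: 17, now '.': 24
Total burnt (originally-T cells now '.'): 16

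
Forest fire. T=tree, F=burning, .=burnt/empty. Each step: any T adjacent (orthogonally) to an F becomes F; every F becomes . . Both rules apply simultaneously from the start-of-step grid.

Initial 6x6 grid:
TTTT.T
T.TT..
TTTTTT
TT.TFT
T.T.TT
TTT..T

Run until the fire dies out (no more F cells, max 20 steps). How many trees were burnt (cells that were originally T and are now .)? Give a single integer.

Answer: 25

Derivation:
Step 1: +4 fires, +1 burnt (F count now 4)
Step 2: +3 fires, +4 burnt (F count now 3)
Step 3: +3 fires, +3 burnt (F count now 3)
Step 4: +3 fires, +3 burnt (F count now 3)
Step 5: +3 fires, +3 burnt (F count now 3)
Step 6: +3 fires, +3 burnt (F count now 3)
Step 7: +2 fires, +3 burnt (F count now 2)
Step 8: +1 fires, +2 burnt (F count now 1)
Step 9: +1 fires, +1 burnt (F count now 1)
Step 10: +1 fires, +1 burnt (F count now 1)
Step 11: +1 fires, +1 burnt (F count now 1)
Step 12: +0 fires, +1 burnt (F count now 0)
Fire out after step 12
Initially T: 26, now '.': 35
Total burnt (originally-T cells now '.'): 25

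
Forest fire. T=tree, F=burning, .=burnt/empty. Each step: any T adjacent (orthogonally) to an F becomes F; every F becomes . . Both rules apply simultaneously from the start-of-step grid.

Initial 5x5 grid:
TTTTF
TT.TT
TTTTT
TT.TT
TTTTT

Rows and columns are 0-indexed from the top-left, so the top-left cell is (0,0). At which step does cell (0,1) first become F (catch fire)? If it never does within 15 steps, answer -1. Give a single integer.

Step 1: cell (0,1)='T' (+2 fires, +1 burnt)
Step 2: cell (0,1)='T' (+3 fires, +2 burnt)
Step 3: cell (0,1)='F' (+3 fires, +3 burnt)
  -> target ignites at step 3
Step 4: cell (0,1)='.' (+5 fires, +3 burnt)
Step 5: cell (0,1)='.' (+3 fires, +5 burnt)
Step 6: cell (0,1)='.' (+3 fires, +3 burnt)
Step 7: cell (0,1)='.' (+2 fires, +3 burnt)
Step 8: cell (0,1)='.' (+1 fires, +2 burnt)
Step 9: cell (0,1)='.' (+0 fires, +1 burnt)
  fire out at step 9

3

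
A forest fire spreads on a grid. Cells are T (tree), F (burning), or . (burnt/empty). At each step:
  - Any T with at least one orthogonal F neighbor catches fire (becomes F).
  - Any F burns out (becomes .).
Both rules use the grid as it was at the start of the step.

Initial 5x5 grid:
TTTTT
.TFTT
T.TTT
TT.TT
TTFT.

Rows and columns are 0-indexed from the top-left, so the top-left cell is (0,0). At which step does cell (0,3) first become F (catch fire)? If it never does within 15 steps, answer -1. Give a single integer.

Step 1: cell (0,3)='T' (+6 fires, +2 burnt)
Step 2: cell (0,3)='F' (+7 fires, +6 burnt)
  -> target ignites at step 2
Step 3: cell (0,3)='.' (+5 fires, +7 burnt)
Step 4: cell (0,3)='.' (+1 fires, +5 burnt)
Step 5: cell (0,3)='.' (+0 fires, +1 burnt)
  fire out at step 5

2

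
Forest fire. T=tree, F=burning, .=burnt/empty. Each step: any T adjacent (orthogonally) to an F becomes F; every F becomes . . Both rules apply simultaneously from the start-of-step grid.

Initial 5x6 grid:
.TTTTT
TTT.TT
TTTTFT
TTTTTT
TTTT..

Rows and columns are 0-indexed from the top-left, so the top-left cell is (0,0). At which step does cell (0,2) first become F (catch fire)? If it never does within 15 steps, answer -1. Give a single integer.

Step 1: cell (0,2)='T' (+4 fires, +1 burnt)
Step 2: cell (0,2)='T' (+5 fires, +4 burnt)
Step 3: cell (0,2)='T' (+6 fires, +5 burnt)
Step 4: cell (0,2)='F' (+5 fires, +6 burnt)
  -> target ignites at step 4
Step 5: cell (0,2)='.' (+4 fires, +5 burnt)
Step 6: cell (0,2)='.' (+1 fires, +4 burnt)
Step 7: cell (0,2)='.' (+0 fires, +1 burnt)
  fire out at step 7

4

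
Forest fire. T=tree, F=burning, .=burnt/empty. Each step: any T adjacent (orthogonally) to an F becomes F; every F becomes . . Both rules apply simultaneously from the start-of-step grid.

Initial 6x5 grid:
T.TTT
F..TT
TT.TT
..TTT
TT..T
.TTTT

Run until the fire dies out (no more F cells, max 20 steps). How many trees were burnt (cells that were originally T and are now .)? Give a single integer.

Step 1: +2 fires, +1 burnt (F count now 2)
Step 2: +1 fires, +2 burnt (F count now 1)
Step 3: +0 fires, +1 burnt (F count now 0)
Fire out after step 3
Initially T: 20, now '.': 13
Total burnt (originally-T cells now '.'): 3

Answer: 3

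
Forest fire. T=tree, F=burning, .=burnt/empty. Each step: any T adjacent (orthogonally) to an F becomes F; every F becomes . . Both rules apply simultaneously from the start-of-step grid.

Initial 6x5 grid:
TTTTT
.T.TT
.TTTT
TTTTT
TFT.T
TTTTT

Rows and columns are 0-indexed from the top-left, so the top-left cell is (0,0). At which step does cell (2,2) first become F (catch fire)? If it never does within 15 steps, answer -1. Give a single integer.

Step 1: cell (2,2)='T' (+4 fires, +1 burnt)
Step 2: cell (2,2)='T' (+5 fires, +4 burnt)
Step 3: cell (2,2)='F' (+4 fires, +5 burnt)
  -> target ignites at step 3
Step 4: cell (2,2)='.' (+4 fires, +4 burnt)
Step 5: cell (2,2)='.' (+5 fires, +4 burnt)
Step 6: cell (2,2)='.' (+2 fires, +5 burnt)
Step 7: cell (2,2)='.' (+1 fires, +2 burnt)
Step 8: cell (2,2)='.' (+0 fires, +1 burnt)
  fire out at step 8

3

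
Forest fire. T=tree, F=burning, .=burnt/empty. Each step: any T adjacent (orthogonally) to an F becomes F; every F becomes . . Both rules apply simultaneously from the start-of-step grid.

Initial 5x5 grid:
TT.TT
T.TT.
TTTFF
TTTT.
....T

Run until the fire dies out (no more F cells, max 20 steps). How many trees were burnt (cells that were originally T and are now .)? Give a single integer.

Step 1: +3 fires, +2 burnt (F count now 3)
Step 2: +4 fires, +3 burnt (F count now 4)
Step 3: +3 fires, +4 burnt (F count now 3)
Step 4: +2 fires, +3 burnt (F count now 2)
Step 5: +1 fires, +2 burnt (F count now 1)
Step 6: +1 fires, +1 burnt (F count now 1)
Step 7: +0 fires, +1 burnt (F count now 0)
Fire out after step 7
Initially T: 15, now '.': 24
Total burnt (originally-T cells now '.'): 14

Answer: 14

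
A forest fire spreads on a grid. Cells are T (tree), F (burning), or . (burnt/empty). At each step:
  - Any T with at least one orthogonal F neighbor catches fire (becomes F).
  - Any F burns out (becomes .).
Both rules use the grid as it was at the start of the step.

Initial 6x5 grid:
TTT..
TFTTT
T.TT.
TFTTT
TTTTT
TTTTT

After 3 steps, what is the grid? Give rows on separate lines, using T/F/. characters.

Step 1: 6 trees catch fire, 2 burn out
  TFT..
  F.FTT
  T.TT.
  F.FTT
  TFTTT
  TTTTT
Step 2: 9 trees catch fire, 6 burn out
  F.F..
  ...FT
  F.FT.
  ...FT
  F.FTT
  TFTTT
Step 3: 6 trees catch fire, 9 burn out
  .....
  ....F
  ...F.
  ....F
  ...FT
  F.FTT

.....
....F
...F.
....F
...FT
F.FTT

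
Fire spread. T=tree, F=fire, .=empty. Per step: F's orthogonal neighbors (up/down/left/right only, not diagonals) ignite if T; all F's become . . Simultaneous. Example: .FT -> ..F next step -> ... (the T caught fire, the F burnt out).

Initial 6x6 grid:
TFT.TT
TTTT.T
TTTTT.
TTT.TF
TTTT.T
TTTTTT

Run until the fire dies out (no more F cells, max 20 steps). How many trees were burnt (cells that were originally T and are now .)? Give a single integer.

Step 1: +5 fires, +2 burnt (F count now 5)
Step 2: +5 fires, +5 burnt (F count now 5)
Step 3: +6 fires, +5 burnt (F count now 6)
Step 4: +4 fires, +6 burnt (F count now 4)
Step 5: +5 fires, +4 burnt (F count now 5)
Step 6: +1 fires, +5 burnt (F count now 1)
Step 7: +0 fires, +1 burnt (F count now 0)
Fire out after step 7
Initially T: 29, now '.': 33
Total burnt (originally-T cells now '.'): 26

Answer: 26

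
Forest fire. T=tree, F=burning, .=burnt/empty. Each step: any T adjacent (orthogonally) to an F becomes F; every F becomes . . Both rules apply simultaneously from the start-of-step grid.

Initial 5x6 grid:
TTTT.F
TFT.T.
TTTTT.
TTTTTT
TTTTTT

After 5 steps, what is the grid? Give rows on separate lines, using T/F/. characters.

Step 1: 4 trees catch fire, 2 burn out
  TFTT..
  F.F.T.
  TFTTT.
  TTTTTT
  TTTTTT
Step 2: 5 trees catch fire, 4 burn out
  F.FT..
  ....T.
  F.FTT.
  TFTTTT
  TTTTTT
Step 3: 5 trees catch fire, 5 burn out
  ...F..
  ....T.
  ...FT.
  F.FTTT
  TFTTTT
Step 4: 4 trees catch fire, 5 burn out
  ......
  ....T.
  ....F.
  ...FTT
  F.FTTT
Step 5: 3 trees catch fire, 4 burn out
  ......
  ....F.
  ......
  ....FT
  ...FTT

......
....F.
......
....FT
...FTT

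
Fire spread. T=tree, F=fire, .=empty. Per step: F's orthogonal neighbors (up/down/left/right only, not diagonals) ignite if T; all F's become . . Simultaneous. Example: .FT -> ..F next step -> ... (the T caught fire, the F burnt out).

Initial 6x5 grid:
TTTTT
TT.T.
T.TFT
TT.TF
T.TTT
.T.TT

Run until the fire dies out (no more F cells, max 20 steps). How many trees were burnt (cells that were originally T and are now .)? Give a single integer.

Step 1: +5 fires, +2 burnt (F count now 5)
Step 2: +3 fires, +5 burnt (F count now 3)
Step 3: +4 fires, +3 burnt (F count now 4)
Step 4: +1 fires, +4 burnt (F count now 1)
Step 5: +2 fires, +1 burnt (F count now 2)
Step 6: +1 fires, +2 burnt (F count now 1)
Step 7: +1 fires, +1 burnt (F count now 1)
Step 8: +1 fires, +1 burnt (F count now 1)
Step 9: +2 fires, +1 burnt (F count now 2)
Step 10: +0 fires, +2 burnt (F count now 0)
Fire out after step 10
Initially T: 21, now '.': 29
Total burnt (originally-T cells now '.'): 20

Answer: 20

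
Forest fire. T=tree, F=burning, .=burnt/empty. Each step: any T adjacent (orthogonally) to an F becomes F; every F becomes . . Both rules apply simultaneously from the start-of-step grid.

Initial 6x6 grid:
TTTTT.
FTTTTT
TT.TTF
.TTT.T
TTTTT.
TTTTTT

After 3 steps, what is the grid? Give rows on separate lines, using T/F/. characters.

Step 1: 6 trees catch fire, 2 burn out
  FTTTT.
  .FTTTF
  FT.TF.
  .TTT.F
  TTTTT.
  TTTTTT
Step 2: 5 trees catch fire, 6 burn out
  .FTTT.
  ..FTF.
  .F.F..
  .TTT..
  TTTTT.
  TTTTTT
Step 3: 5 trees catch fire, 5 burn out
  ..FTF.
  ...F..
  ......
  .FTF..
  TTTTT.
  TTTTTT

..FTF.
...F..
......
.FTF..
TTTTT.
TTTTTT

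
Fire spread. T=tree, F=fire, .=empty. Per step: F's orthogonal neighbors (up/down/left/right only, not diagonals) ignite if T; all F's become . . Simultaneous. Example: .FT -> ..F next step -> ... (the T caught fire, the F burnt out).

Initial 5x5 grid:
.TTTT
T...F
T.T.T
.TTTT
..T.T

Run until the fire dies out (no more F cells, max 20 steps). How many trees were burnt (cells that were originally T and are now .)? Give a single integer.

Step 1: +2 fires, +1 burnt (F count now 2)
Step 2: +2 fires, +2 burnt (F count now 2)
Step 3: +3 fires, +2 burnt (F count now 3)
Step 4: +2 fires, +3 burnt (F count now 2)
Step 5: +3 fires, +2 burnt (F count now 3)
Step 6: +0 fires, +3 burnt (F count now 0)
Fire out after step 6
Initially T: 14, now '.': 23
Total burnt (originally-T cells now '.'): 12

Answer: 12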